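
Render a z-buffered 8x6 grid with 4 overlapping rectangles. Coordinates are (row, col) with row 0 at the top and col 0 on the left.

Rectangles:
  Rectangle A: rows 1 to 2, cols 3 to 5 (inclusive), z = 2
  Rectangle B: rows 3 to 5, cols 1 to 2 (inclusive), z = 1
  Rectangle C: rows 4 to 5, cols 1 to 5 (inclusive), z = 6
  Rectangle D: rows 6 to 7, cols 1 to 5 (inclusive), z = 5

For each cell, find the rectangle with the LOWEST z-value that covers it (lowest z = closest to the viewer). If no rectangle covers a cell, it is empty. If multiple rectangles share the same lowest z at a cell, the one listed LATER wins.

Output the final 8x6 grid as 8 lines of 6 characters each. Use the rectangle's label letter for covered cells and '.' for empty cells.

......
...AAA
...AAA
.BB...
.BBCCC
.BBCCC
.DDDDD
.DDDDD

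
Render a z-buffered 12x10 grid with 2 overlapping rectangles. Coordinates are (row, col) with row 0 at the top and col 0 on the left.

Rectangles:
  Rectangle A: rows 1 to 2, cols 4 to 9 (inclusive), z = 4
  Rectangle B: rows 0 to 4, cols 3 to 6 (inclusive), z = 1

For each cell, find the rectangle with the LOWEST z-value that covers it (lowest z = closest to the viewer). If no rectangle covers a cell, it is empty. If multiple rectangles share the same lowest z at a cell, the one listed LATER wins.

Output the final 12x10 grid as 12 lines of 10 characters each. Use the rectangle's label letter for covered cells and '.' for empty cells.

...BBBB...
...BBBBAAA
...BBBBAAA
...BBBB...
...BBBB...
..........
..........
..........
..........
..........
..........
..........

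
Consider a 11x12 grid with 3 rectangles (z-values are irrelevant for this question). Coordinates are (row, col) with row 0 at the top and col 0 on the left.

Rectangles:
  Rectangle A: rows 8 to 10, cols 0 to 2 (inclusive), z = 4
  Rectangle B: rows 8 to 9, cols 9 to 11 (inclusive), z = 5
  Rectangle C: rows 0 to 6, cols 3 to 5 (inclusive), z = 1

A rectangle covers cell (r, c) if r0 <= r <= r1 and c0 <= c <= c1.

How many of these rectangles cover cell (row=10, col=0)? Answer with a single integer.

Check cell (10,0):
  A: rows 8-10 cols 0-2 -> covers
  B: rows 8-9 cols 9-11 -> outside (row miss)
  C: rows 0-6 cols 3-5 -> outside (row miss)
Count covering = 1

Answer: 1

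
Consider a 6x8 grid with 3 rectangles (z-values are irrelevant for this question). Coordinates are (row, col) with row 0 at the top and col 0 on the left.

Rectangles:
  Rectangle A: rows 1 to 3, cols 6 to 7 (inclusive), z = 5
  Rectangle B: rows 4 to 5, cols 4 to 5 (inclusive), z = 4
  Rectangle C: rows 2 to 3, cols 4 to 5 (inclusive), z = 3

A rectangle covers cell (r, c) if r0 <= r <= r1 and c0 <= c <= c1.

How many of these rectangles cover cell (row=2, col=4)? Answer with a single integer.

Check cell (2,4):
  A: rows 1-3 cols 6-7 -> outside (col miss)
  B: rows 4-5 cols 4-5 -> outside (row miss)
  C: rows 2-3 cols 4-5 -> covers
Count covering = 1

Answer: 1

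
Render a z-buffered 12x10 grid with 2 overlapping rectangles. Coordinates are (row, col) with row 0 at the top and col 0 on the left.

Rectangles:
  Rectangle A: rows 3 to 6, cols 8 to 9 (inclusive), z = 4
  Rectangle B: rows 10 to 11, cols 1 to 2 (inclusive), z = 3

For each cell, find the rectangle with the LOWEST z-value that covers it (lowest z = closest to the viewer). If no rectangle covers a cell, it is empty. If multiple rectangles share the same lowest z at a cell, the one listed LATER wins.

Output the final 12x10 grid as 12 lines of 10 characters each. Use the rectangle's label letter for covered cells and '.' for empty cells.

..........
..........
..........
........AA
........AA
........AA
........AA
..........
..........
..........
.BB.......
.BB.......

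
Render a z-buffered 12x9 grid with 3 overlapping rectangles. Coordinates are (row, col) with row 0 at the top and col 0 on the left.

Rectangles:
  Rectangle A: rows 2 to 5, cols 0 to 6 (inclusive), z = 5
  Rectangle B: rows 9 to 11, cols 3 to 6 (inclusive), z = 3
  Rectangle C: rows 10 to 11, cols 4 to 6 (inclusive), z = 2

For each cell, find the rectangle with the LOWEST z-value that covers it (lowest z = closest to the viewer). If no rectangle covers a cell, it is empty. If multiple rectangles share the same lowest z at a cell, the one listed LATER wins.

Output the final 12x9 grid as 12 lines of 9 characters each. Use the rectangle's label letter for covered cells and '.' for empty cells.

.........
.........
AAAAAAA..
AAAAAAA..
AAAAAAA..
AAAAAAA..
.........
.........
.........
...BBBB..
...BCCC..
...BCCC..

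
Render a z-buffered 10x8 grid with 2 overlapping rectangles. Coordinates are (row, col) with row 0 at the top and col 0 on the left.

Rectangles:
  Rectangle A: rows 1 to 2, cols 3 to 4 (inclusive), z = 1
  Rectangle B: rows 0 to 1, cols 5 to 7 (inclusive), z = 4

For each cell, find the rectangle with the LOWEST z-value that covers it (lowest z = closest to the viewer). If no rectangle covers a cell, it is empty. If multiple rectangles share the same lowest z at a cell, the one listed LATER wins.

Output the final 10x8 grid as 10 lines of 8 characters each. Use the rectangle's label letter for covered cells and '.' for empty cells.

.....BBB
...AABBB
...AA...
........
........
........
........
........
........
........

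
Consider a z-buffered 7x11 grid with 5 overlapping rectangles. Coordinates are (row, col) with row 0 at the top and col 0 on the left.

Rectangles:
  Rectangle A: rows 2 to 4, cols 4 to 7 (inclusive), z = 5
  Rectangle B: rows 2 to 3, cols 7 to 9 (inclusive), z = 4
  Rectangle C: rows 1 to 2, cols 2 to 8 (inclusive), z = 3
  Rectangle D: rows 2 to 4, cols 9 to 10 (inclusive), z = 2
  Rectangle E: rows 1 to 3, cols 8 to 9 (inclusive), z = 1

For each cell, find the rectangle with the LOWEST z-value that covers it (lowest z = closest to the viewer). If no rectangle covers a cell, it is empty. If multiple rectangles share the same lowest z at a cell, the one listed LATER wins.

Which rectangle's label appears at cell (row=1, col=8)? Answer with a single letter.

Check cell (1,8):
  A: rows 2-4 cols 4-7 -> outside (row miss)
  B: rows 2-3 cols 7-9 -> outside (row miss)
  C: rows 1-2 cols 2-8 z=3 -> covers; best now C (z=3)
  D: rows 2-4 cols 9-10 -> outside (row miss)
  E: rows 1-3 cols 8-9 z=1 -> covers; best now E (z=1)
Winner: E at z=1

Answer: E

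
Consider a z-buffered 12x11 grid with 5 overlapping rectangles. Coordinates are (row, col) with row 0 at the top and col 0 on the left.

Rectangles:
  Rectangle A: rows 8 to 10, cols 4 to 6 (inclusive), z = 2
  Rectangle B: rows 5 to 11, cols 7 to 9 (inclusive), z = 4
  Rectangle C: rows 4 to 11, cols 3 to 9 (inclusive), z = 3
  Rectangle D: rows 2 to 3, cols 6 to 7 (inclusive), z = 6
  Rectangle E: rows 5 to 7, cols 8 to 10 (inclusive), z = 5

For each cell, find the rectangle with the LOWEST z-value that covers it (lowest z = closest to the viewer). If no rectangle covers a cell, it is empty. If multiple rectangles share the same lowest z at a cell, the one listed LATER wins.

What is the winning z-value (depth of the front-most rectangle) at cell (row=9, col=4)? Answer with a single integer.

Answer: 2

Derivation:
Check cell (9,4):
  A: rows 8-10 cols 4-6 z=2 -> covers; best now A (z=2)
  B: rows 5-11 cols 7-9 -> outside (col miss)
  C: rows 4-11 cols 3-9 z=3 -> covers; best now A (z=2)
  D: rows 2-3 cols 6-7 -> outside (row miss)
  E: rows 5-7 cols 8-10 -> outside (row miss)
Winner: A at z=2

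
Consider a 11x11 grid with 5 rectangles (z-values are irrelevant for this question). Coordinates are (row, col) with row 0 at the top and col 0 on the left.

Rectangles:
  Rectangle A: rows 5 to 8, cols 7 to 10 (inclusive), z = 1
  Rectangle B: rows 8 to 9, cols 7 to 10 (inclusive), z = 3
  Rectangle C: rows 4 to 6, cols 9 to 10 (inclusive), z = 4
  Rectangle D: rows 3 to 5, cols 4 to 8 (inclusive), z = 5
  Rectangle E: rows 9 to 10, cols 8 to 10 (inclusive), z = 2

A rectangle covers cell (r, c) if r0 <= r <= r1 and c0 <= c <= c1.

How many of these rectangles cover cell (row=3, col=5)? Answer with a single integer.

Answer: 1

Derivation:
Check cell (3,5):
  A: rows 5-8 cols 7-10 -> outside (row miss)
  B: rows 8-9 cols 7-10 -> outside (row miss)
  C: rows 4-6 cols 9-10 -> outside (row miss)
  D: rows 3-5 cols 4-8 -> covers
  E: rows 9-10 cols 8-10 -> outside (row miss)
Count covering = 1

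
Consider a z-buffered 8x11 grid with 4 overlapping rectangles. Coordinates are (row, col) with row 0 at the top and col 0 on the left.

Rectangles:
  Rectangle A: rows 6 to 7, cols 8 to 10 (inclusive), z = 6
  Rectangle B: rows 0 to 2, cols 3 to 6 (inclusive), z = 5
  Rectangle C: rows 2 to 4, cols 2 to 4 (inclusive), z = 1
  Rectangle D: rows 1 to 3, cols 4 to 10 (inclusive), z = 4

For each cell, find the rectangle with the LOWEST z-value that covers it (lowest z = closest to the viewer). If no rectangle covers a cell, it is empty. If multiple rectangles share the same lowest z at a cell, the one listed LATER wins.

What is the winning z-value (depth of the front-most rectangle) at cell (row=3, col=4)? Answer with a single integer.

Answer: 1

Derivation:
Check cell (3,4):
  A: rows 6-7 cols 8-10 -> outside (row miss)
  B: rows 0-2 cols 3-6 -> outside (row miss)
  C: rows 2-4 cols 2-4 z=1 -> covers; best now C (z=1)
  D: rows 1-3 cols 4-10 z=4 -> covers; best now C (z=1)
Winner: C at z=1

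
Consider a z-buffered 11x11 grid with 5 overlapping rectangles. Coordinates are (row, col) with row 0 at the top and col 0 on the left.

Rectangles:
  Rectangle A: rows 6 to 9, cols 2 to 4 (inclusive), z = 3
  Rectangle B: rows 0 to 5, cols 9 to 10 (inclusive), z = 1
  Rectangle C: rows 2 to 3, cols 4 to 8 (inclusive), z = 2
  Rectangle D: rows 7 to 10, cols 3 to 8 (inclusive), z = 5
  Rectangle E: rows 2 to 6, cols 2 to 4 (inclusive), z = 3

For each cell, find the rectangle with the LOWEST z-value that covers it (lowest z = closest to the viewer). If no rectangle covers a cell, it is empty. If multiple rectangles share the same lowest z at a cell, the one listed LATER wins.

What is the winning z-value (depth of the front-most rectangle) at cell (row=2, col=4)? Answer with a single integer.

Answer: 2

Derivation:
Check cell (2,4):
  A: rows 6-9 cols 2-4 -> outside (row miss)
  B: rows 0-5 cols 9-10 -> outside (col miss)
  C: rows 2-3 cols 4-8 z=2 -> covers; best now C (z=2)
  D: rows 7-10 cols 3-8 -> outside (row miss)
  E: rows 2-6 cols 2-4 z=3 -> covers; best now C (z=2)
Winner: C at z=2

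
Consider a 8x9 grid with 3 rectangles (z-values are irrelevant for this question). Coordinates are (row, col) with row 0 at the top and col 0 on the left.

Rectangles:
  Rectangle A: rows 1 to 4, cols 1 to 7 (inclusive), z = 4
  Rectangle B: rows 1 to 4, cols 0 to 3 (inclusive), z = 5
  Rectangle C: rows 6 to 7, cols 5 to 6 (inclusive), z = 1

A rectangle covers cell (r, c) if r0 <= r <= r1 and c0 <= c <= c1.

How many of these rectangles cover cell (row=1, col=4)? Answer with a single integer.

Check cell (1,4):
  A: rows 1-4 cols 1-7 -> covers
  B: rows 1-4 cols 0-3 -> outside (col miss)
  C: rows 6-7 cols 5-6 -> outside (row miss)
Count covering = 1

Answer: 1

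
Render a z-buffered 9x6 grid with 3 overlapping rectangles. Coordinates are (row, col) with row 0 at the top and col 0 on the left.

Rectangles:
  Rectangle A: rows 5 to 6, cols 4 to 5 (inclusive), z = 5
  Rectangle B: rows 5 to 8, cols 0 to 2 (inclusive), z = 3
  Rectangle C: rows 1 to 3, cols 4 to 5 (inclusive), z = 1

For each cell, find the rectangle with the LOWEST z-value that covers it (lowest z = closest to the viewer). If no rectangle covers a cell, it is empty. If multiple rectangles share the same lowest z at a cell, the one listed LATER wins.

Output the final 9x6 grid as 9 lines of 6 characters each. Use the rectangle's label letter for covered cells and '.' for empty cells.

......
....CC
....CC
....CC
......
BBB.AA
BBB.AA
BBB...
BBB...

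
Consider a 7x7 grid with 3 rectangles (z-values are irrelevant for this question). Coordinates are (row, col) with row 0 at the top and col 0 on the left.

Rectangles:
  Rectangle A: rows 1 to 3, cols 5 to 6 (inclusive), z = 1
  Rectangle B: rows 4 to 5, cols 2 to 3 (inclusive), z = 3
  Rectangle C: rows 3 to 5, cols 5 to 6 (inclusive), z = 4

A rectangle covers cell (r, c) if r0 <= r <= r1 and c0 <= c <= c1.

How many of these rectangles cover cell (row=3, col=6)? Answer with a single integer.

Check cell (3,6):
  A: rows 1-3 cols 5-6 -> covers
  B: rows 4-5 cols 2-3 -> outside (row miss)
  C: rows 3-5 cols 5-6 -> covers
Count covering = 2

Answer: 2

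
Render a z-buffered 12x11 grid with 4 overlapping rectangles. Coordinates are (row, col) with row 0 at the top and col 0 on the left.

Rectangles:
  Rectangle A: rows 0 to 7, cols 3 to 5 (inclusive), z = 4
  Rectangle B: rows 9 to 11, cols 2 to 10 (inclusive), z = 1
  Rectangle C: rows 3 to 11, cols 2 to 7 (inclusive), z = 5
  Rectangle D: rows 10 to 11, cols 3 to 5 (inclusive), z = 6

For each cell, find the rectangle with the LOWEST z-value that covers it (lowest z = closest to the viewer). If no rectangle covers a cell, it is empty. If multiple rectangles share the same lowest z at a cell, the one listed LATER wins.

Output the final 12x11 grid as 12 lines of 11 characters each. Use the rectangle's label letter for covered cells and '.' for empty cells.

...AAA.....
...AAA.....
...AAA.....
..CAAACC...
..CAAACC...
..CAAACC...
..CAAACC...
..CAAACC...
..CCCCCC...
..BBBBBBBBB
..BBBBBBBBB
..BBBBBBBBB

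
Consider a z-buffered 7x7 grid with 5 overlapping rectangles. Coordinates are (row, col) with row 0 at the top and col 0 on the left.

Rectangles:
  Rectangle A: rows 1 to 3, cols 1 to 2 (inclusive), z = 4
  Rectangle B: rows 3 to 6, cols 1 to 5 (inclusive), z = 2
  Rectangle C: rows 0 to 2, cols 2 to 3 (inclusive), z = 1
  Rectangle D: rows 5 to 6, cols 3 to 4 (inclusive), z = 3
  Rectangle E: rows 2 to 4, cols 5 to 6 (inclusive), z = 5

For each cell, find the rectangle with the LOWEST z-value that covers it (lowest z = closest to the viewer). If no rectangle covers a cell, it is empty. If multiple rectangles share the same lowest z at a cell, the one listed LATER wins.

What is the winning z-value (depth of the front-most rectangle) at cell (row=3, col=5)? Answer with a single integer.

Answer: 2

Derivation:
Check cell (3,5):
  A: rows 1-3 cols 1-2 -> outside (col miss)
  B: rows 3-6 cols 1-5 z=2 -> covers; best now B (z=2)
  C: rows 0-2 cols 2-3 -> outside (row miss)
  D: rows 5-6 cols 3-4 -> outside (row miss)
  E: rows 2-4 cols 5-6 z=5 -> covers; best now B (z=2)
Winner: B at z=2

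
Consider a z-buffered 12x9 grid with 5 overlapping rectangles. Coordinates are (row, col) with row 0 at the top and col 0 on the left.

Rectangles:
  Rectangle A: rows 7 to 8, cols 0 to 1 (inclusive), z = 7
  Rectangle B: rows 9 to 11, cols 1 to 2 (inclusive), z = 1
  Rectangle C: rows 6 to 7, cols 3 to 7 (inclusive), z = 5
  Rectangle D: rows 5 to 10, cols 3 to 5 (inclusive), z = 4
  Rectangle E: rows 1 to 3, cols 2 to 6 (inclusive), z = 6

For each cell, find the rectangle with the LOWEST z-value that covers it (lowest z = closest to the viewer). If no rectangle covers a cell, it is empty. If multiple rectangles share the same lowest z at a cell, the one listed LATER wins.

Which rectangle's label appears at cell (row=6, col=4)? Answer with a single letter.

Check cell (6,4):
  A: rows 7-8 cols 0-1 -> outside (row miss)
  B: rows 9-11 cols 1-2 -> outside (row miss)
  C: rows 6-7 cols 3-7 z=5 -> covers; best now C (z=5)
  D: rows 5-10 cols 3-5 z=4 -> covers; best now D (z=4)
  E: rows 1-3 cols 2-6 -> outside (row miss)
Winner: D at z=4

Answer: D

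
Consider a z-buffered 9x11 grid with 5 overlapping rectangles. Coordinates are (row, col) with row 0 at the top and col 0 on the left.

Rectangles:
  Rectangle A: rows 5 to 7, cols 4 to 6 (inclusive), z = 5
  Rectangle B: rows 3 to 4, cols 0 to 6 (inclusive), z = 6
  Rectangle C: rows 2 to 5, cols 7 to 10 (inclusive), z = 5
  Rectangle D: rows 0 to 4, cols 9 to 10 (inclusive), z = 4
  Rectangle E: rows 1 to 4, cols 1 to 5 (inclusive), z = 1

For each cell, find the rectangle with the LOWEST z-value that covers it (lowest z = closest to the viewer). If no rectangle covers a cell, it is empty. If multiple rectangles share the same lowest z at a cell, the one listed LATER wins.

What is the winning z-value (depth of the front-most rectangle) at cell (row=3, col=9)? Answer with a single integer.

Answer: 4

Derivation:
Check cell (3,9):
  A: rows 5-7 cols 4-6 -> outside (row miss)
  B: rows 3-4 cols 0-6 -> outside (col miss)
  C: rows 2-5 cols 7-10 z=5 -> covers; best now C (z=5)
  D: rows 0-4 cols 9-10 z=4 -> covers; best now D (z=4)
  E: rows 1-4 cols 1-5 -> outside (col miss)
Winner: D at z=4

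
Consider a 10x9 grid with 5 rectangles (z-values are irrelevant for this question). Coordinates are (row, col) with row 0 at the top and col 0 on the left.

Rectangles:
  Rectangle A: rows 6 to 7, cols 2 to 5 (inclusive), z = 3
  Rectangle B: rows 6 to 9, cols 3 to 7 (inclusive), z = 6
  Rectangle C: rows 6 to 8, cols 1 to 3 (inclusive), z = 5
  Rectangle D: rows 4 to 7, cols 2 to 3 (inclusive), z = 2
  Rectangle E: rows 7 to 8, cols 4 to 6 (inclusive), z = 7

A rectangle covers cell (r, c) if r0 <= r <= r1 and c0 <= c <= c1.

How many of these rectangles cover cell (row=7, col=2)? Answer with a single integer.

Answer: 3

Derivation:
Check cell (7,2):
  A: rows 6-7 cols 2-5 -> covers
  B: rows 6-9 cols 3-7 -> outside (col miss)
  C: rows 6-8 cols 1-3 -> covers
  D: rows 4-7 cols 2-3 -> covers
  E: rows 7-8 cols 4-6 -> outside (col miss)
Count covering = 3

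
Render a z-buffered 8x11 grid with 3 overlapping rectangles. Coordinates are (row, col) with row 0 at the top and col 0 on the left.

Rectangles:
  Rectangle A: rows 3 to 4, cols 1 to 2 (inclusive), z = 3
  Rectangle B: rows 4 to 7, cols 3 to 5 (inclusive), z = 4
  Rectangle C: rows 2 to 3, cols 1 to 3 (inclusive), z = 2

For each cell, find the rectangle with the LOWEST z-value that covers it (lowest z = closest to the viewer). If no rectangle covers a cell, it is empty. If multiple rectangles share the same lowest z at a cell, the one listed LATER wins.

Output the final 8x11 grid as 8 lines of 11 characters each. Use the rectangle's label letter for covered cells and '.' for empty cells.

...........
...........
.CCC.......
.CCC.......
.AABBB.....
...BBB.....
...BBB.....
...BBB.....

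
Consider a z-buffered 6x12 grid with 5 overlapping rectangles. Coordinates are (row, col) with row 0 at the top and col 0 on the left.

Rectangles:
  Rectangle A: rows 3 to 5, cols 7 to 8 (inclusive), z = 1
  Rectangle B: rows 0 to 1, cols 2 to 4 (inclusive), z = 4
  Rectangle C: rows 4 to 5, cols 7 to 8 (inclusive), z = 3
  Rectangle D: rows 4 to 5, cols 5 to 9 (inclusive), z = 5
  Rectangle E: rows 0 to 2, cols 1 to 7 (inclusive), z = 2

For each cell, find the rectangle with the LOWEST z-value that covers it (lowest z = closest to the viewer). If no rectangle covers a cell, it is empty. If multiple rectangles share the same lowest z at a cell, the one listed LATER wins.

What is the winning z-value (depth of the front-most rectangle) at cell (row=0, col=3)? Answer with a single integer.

Check cell (0,3):
  A: rows 3-5 cols 7-8 -> outside (row miss)
  B: rows 0-1 cols 2-4 z=4 -> covers; best now B (z=4)
  C: rows 4-5 cols 7-8 -> outside (row miss)
  D: rows 4-5 cols 5-9 -> outside (row miss)
  E: rows 0-2 cols 1-7 z=2 -> covers; best now E (z=2)
Winner: E at z=2

Answer: 2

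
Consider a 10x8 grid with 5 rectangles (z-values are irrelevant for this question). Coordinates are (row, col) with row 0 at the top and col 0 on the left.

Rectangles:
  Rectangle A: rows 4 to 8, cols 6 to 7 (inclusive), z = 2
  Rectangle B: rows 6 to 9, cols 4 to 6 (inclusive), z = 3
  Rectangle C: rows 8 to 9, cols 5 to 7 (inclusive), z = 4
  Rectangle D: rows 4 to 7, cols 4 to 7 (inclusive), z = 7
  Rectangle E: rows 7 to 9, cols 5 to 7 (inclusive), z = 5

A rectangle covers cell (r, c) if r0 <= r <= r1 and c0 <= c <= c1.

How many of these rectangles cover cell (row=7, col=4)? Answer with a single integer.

Answer: 2

Derivation:
Check cell (7,4):
  A: rows 4-8 cols 6-7 -> outside (col miss)
  B: rows 6-9 cols 4-6 -> covers
  C: rows 8-9 cols 5-7 -> outside (row miss)
  D: rows 4-7 cols 4-7 -> covers
  E: rows 7-9 cols 5-7 -> outside (col miss)
Count covering = 2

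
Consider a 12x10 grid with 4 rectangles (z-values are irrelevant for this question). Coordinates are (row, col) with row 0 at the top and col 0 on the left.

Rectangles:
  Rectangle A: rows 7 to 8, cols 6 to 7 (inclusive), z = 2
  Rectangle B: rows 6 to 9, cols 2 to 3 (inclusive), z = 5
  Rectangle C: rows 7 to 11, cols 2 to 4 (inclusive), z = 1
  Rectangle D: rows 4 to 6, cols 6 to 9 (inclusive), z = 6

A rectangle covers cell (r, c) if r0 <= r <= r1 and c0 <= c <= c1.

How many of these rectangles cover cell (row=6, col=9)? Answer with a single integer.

Check cell (6,9):
  A: rows 7-8 cols 6-7 -> outside (row miss)
  B: rows 6-9 cols 2-3 -> outside (col miss)
  C: rows 7-11 cols 2-4 -> outside (row miss)
  D: rows 4-6 cols 6-9 -> covers
Count covering = 1

Answer: 1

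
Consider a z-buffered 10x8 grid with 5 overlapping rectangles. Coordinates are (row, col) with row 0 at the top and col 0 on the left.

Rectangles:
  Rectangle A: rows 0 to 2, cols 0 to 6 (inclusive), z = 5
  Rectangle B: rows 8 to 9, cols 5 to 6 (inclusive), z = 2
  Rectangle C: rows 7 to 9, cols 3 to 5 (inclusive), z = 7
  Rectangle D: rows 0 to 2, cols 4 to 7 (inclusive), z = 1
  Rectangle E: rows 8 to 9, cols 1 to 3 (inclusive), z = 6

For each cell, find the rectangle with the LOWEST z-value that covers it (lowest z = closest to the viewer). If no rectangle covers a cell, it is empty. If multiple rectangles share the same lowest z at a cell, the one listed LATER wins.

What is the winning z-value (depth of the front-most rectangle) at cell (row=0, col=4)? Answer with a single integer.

Answer: 1

Derivation:
Check cell (0,4):
  A: rows 0-2 cols 0-6 z=5 -> covers; best now A (z=5)
  B: rows 8-9 cols 5-6 -> outside (row miss)
  C: rows 7-9 cols 3-5 -> outside (row miss)
  D: rows 0-2 cols 4-7 z=1 -> covers; best now D (z=1)
  E: rows 8-9 cols 1-3 -> outside (row miss)
Winner: D at z=1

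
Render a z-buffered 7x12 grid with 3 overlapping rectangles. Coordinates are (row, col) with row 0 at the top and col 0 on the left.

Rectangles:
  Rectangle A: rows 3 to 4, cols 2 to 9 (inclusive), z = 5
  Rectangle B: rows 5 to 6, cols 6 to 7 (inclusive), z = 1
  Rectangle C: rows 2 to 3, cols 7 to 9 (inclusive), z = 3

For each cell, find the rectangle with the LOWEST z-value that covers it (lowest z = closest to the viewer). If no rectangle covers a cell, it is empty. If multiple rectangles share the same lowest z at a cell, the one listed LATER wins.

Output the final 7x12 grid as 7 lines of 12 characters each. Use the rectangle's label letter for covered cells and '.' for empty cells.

............
............
.......CCC..
..AAAAACCC..
..AAAAAAAA..
......BB....
......BB....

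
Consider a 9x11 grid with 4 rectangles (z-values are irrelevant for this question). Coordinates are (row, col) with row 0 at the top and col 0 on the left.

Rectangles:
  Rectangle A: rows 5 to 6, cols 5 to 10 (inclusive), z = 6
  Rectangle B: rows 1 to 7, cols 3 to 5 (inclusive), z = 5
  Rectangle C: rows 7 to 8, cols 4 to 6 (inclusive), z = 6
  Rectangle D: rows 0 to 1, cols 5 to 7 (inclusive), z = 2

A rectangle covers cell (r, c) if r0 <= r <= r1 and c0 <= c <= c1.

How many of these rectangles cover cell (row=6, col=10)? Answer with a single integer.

Answer: 1

Derivation:
Check cell (6,10):
  A: rows 5-6 cols 5-10 -> covers
  B: rows 1-7 cols 3-5 -> outside (col miss)
  C: rows 7-8 cols 4-6 -> outside (row miss)
  D: rows 0-1 cols 5-7 -> outside (row miss)
Count covering = 1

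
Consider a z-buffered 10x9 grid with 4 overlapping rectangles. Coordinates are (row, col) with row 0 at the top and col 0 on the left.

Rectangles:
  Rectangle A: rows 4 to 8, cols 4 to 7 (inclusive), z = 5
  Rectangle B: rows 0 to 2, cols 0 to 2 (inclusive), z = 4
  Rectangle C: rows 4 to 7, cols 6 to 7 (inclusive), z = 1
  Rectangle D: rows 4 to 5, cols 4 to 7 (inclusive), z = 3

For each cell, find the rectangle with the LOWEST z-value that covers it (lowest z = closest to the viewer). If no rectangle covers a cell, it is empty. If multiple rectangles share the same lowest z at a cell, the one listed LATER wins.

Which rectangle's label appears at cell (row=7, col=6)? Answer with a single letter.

Check cell (7,6):
  A: rows 4-8 cols 4-7 z=5 -> covers; best now A (z=5)
  B: rows 0-2 cols 0-2 -> outside (row miss)
  C: rows 4-7 cols 6-7 z=1 -> covers; best now C (z=1)
  D: rows 4-5 cols 4-7 -> outside (row miss)
Winner: C at z=1

Answer: C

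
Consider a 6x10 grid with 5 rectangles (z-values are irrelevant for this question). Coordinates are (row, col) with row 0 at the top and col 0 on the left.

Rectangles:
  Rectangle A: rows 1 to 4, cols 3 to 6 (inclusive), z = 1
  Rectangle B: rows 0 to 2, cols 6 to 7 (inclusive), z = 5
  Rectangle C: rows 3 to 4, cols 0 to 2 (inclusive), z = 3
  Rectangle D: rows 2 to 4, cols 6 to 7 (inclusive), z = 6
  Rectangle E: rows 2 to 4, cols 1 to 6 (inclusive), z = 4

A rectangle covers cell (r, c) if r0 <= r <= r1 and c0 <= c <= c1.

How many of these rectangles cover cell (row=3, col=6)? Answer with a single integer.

Check cell (3,6):
  A: rows 1-4 cols 3-6 -> covers
  B: rows 0-2 cols 6-7 -> outside (row miss)
  C: rows 3-4 cols 0-2 -> outside (col miss)
  D: rows 2-4 cols 6-7 -> covers
  E: rows 2-4 cols 1-6 -> covers
Count covering = 3

Answer: 3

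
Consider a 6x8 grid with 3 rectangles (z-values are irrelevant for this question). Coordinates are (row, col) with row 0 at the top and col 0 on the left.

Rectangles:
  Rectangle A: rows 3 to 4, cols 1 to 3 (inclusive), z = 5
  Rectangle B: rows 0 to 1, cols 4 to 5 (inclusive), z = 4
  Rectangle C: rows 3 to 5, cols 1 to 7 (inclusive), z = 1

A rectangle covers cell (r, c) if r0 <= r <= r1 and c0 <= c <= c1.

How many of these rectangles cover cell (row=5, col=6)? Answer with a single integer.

Check cell (5,6):
  A: rows 3-4 cols 1-3 -> outside (row miss)
  B: rows 0-1 cols 4-5 -> outside (row miss)
  C: rows 3-5 cols 1-7 -> covers
Count covering = 1

Answer: 1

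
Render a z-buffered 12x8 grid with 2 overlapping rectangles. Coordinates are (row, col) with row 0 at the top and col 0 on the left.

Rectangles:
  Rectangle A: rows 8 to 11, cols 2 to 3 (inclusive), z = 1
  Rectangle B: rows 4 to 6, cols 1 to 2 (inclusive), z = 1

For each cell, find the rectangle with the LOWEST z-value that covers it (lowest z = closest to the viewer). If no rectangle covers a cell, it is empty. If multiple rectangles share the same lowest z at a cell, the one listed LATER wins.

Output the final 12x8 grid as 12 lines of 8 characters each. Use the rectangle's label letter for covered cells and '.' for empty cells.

........
........
........
........
.BB.....
.BB.....
.BB.....
........
..AA....
..AA....
..AA....
..AA....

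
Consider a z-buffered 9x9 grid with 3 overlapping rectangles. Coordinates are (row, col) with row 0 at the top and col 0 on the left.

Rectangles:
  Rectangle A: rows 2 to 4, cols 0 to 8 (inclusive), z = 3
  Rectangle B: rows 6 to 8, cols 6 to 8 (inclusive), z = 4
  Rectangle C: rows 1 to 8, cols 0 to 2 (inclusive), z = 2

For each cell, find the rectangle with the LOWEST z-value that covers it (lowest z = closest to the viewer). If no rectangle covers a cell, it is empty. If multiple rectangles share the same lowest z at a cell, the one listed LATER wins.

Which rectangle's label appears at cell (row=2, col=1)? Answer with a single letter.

Check cell (2,1):
  A: rows 2-4 cols 0-8 z=3 -> covers; best now A (z=3)
  B: rows 6-8 cols 6-8 -> outside (row miss)
  C: rows 1-8 cols 0-2 z=2 -> covers; best now C (z=2)
Winner: C at z=2

Answer: C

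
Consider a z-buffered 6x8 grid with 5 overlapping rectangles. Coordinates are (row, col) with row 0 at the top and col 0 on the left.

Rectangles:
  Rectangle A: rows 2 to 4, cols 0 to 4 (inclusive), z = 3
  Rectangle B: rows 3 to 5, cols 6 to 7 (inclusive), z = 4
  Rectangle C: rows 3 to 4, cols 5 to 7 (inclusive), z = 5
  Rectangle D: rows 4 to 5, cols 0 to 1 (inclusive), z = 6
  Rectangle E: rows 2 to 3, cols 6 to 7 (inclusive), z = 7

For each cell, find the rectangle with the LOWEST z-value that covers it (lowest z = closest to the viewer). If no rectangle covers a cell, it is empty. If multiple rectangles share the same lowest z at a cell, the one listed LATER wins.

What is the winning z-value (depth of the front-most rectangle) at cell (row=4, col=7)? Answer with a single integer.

Answer: 4

Derivation:
Check cell (4,7):
  A: rows 2-4 cols 0-4 -> outside (col miss)
  B: rows 3-5 cols 6-7 z=4 -> covers; best now B (z=4)
  C: rows 3-4 cols 5-7 z=5 -> covers; best now B (z=4)
  D: rows 4-5 cols 0-1 -> outside (col miss)
  E: rows 2-3 cols 6-7 -> outside (row miss)
Winner: B at z=4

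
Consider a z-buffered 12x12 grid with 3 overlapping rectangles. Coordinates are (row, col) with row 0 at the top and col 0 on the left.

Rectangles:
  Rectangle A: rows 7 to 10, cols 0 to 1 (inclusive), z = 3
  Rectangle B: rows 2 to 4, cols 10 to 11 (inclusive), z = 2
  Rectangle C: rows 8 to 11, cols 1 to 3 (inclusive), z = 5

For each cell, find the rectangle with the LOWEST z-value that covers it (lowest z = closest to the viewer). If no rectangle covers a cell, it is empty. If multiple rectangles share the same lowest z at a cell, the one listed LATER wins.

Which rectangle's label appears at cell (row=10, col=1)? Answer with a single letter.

Answer: A

Derivation:
Check cell (10,1):
  A: rows 7-10 cols 0-1 z=3 -> covers; best now A (z=3)
  B: rows 2-4 cols 10-11 -> outside (row miss)
  C: rows 8-11 cols 1-3 z=5 -> covers; best now A (z=3)
Winner: A at z=3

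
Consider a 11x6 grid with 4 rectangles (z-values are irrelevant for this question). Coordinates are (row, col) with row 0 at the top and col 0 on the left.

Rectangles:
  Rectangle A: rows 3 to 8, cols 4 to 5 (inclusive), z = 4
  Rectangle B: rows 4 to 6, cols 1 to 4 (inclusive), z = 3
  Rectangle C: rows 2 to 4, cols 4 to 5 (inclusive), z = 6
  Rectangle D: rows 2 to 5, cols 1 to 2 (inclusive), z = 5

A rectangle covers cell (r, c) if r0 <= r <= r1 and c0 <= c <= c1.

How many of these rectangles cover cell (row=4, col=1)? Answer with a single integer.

Answer: 2

Derivation:
Check cell (4,1):
  A: rows 3-8 cols 4-5 -> outside (col miss)
  B: rows 4-6 cols 1-4 -> covers
  C: rows 2-4 cols 4-5 -> outside (col miss)
  D: rows 2-5 cols 1-2 -> covers
Count covering = 2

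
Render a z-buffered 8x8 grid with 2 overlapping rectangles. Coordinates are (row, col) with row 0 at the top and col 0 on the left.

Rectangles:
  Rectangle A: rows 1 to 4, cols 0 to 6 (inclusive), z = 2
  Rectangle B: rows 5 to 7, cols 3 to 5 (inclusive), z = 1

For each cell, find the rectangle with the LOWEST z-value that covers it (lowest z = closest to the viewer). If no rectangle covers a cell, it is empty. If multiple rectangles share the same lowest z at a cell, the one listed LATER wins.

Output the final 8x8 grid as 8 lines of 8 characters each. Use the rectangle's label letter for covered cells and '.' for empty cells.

........
AAAAAAA.
AAAAAAA.
AAAAAAA.
AAAAAAA.
...BBB..
...BBB..
...BBB..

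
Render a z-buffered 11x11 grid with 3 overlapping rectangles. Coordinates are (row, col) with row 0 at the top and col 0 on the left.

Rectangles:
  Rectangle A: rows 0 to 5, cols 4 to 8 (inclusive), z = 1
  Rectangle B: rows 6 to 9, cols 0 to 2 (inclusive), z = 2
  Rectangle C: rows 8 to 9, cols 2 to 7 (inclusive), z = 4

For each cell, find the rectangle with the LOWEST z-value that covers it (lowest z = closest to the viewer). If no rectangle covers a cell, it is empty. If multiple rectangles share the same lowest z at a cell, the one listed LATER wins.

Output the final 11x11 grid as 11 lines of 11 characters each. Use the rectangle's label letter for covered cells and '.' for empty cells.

....AAAAA..
....AAAAA..
....AAAAA..
....AAAAA..
....AAAAA..
....AAAAA..
BBB........
BBB........
BBBCCCCC...
BBBCCCCC...
...........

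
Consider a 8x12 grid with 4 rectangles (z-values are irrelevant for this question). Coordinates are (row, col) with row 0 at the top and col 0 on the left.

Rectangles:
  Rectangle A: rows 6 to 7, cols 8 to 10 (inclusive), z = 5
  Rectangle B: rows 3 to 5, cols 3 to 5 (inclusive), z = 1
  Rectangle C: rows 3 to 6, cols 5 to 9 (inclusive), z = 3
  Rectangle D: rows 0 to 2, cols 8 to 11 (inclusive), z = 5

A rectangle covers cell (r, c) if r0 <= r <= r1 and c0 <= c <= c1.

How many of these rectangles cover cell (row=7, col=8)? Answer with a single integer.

Check cell (7,8):
  A: rows 6-7 cols 8-10 -> covers
  B: rows 3-5 cols 3-5 -> outside (row miss)
  C: rows 3-6 cols 5-9 -> outside (row miss)
  D: rows 0-2 cols 8-11 -> outside (row miss)
Count covering = 1

Answer: 1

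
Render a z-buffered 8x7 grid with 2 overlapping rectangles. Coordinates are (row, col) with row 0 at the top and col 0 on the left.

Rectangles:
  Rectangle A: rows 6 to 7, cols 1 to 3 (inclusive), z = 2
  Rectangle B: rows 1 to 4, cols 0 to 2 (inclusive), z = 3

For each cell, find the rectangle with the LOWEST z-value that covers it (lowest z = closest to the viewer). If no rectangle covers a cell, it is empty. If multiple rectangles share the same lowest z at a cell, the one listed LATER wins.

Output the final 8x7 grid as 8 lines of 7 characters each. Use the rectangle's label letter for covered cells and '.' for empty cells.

.......
BBB....
BBB....
BBB....
BBB....
.......
.AAA...
.AAA...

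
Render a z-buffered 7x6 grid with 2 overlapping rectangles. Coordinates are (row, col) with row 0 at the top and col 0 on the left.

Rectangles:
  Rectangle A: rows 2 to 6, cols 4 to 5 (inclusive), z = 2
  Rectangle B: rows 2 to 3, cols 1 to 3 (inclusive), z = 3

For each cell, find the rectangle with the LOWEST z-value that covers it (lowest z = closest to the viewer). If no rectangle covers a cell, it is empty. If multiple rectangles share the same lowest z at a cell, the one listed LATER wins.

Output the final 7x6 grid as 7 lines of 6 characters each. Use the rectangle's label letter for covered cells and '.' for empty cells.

......
......
.BBBAA
.BBBAA
....AA
....AA
....AA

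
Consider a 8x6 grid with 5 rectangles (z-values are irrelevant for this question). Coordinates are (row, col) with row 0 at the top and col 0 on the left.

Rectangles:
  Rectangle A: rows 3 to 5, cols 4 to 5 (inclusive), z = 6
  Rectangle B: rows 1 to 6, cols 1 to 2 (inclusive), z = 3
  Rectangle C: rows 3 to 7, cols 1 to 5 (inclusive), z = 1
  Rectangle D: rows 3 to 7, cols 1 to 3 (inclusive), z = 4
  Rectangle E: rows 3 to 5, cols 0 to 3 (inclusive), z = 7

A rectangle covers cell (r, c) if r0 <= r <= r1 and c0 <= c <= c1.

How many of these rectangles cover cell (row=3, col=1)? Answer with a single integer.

Answer: 4

Derivation:
Check cell (3,1):
  A: rows 3-5 cols 4-5 -> outside (col miss)
  B: rows 1-6 cols 1-2 -> covers
  C: rows 3-7 cols 1-5 -> covers
  D: rows 3-7 cols 1-3 -> covers
  E: rows 3-5 cols 0-3 -> covers
Count covering = 4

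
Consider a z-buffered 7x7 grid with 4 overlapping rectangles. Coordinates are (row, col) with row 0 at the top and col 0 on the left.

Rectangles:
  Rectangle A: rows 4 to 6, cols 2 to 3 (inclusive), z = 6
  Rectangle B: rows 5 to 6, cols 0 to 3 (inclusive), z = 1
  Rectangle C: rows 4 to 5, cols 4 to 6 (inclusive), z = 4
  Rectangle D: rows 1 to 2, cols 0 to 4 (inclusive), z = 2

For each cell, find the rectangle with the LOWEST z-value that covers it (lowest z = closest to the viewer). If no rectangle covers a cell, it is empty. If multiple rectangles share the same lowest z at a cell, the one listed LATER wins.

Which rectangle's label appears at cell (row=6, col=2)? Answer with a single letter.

Answer: B

Derivation:
Check cell (6,2):
  A: rows 4-6 cols 2-3 z=6 -> covers; best now A (z=6)
  B: rows 5-6 cols 0-3 z=1 -> covers; best now B (z=1)
  C: rows 4-5 cols 4-6 -> outside (row miss)
  D: rows 1-2 cols 0-4 -> outside (row miss)
Winner: B at z=1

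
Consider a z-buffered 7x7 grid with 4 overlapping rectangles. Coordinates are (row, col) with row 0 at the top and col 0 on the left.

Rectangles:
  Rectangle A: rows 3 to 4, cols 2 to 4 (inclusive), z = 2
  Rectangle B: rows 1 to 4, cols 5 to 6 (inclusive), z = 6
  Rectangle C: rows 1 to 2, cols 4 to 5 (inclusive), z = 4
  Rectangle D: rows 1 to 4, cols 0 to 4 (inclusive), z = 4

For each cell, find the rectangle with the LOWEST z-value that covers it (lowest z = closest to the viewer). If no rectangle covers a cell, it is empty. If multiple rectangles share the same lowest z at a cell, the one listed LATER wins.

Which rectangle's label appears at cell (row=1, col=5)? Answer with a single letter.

Answer: C

Derivation:
Check cell (1,5):
  A: rows 3-4 cols 2-4 -> outside (row miss)
  B: rows 1-4 cols 5-6 z=6 -> covers; best now B (z=6)
  C: rows 1-2 cols 4-5 z=4 -> covers; best now C (z=4)
  D: rows 1-4 cols 0-4 -> outside (col miss)
Winner: C at z=4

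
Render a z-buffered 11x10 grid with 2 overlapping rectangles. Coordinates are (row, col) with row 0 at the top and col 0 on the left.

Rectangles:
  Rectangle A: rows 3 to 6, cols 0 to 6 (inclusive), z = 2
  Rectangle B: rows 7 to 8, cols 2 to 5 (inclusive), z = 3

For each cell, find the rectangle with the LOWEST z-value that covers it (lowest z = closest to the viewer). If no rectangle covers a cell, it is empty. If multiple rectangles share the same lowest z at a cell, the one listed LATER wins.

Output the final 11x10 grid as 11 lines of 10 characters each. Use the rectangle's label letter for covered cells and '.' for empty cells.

..........
..........
..........
AAAAAAA...
AAAAAAA...
AAAAAAA...
AAAAAAA...
..BBBB....
..BBBB....
..........
..........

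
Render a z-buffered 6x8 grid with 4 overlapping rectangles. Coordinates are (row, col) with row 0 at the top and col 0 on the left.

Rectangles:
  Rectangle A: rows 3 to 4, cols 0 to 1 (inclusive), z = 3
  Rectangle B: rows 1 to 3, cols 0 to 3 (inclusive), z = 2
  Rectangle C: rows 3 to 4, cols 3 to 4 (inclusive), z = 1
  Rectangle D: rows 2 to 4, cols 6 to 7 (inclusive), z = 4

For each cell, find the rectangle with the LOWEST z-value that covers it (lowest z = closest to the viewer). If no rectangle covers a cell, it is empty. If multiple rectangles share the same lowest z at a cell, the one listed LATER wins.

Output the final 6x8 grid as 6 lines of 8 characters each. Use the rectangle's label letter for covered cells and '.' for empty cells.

........
BBBB....
BBBB..DD
BBBCC.DD
AA.CC.DD
........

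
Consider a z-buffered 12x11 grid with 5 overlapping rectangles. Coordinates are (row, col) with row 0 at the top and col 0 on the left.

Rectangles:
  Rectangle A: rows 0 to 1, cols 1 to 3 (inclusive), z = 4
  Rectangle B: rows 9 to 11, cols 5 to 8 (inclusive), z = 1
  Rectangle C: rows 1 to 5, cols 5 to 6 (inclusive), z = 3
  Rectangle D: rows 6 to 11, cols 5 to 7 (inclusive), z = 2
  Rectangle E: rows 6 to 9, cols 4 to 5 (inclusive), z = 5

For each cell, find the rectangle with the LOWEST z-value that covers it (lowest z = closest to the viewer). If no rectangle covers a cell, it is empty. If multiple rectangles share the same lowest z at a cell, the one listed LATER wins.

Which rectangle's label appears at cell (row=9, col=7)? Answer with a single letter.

Answer: B

Derivation:
Check cell (9,7):
  A: rows 0-1 cols 1-3 -> outside (row miss)
  B: rows 9-11 cols 5-8 z=1 -> covers; best now B (z=1)
  C: rows 1-5 cols 5-6 -> outside (row miss)
  D: rows 6-11 cols 5-7 z=2 -> covers; best now B (z=1)
  E: rows 6-9 cols 4-5 -> outside (col miss)
Winner: B at z=1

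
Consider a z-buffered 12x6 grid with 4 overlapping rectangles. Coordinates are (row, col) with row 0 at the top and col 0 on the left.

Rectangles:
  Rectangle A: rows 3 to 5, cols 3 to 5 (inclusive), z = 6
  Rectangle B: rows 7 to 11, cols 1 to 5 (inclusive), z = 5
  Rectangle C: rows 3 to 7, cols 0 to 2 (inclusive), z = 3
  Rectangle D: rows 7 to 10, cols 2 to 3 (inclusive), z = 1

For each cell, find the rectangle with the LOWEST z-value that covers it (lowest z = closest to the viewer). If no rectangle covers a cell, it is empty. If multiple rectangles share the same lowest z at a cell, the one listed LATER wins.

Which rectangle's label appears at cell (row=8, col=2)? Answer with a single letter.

Check cell (8,2):
  A: rows 3-5 cols 3-5 -> outside (row miss)
  B: rows 7-11 cols 1-5 z=5 -> covers; best now B (z=5)
  C: rows 3-7 cols 0-2 -> outside (row miss)
  D: rows 7-10 cols 2-3 z=1 -> covers; best now D (z=1)
Winner: D at z=1

Answer: D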